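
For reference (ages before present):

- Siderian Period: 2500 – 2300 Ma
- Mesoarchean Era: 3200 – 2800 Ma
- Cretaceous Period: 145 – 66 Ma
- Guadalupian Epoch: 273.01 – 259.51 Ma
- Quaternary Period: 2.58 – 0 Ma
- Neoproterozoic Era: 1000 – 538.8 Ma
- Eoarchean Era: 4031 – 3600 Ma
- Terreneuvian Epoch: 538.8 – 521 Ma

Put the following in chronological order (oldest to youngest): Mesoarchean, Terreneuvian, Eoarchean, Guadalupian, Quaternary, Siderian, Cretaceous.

Eoarchean, then Mesoarchean, then Siderian, then Terreneuvian, then Guadalupian, then Cretaceous, then Quaternary

Read off each span (Ma): Mesoarchean 3200–2800; Terreneuvian 538.8–521; Eoarchean 4031–3600; Guadalupian 273.01–259.51; Quaternary 2.58–0; Siderian 2500–2300; Cretaceous 145–66.
Larger Ma is older, so oldest→youngest is Eoarchean, Mesoarchean, Siderian, Terreneuvian, Guadalupian, Cretaceous, Quaternary.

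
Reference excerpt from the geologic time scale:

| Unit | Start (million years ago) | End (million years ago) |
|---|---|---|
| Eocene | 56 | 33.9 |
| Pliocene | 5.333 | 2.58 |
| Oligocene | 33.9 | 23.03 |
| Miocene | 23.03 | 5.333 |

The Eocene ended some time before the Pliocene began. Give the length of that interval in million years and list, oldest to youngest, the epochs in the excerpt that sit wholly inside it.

End of Eocene = 33.9 Ma; start of Pliocene = 5.333 Ma.
Gap = 33.9 − 5.333 = 28.567 Myr.
Epochs wholly inside 33.9–5.333 Ma: Oligocene (33.9–23.03), Miocene (23.03–5.333).

28.567 million years; Oligocene, Miocene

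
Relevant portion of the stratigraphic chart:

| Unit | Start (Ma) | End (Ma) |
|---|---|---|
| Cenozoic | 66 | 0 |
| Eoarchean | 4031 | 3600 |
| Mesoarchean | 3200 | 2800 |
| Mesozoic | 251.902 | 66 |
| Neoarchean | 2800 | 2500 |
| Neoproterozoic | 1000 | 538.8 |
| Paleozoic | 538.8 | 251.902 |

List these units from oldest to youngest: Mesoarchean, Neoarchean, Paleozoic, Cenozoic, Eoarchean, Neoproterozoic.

The oldest of these is Eoarchean (starts 4031 Ma) and the youngest is Cenozoic (ends 0 Ma).
In between, by decreasing start age: Mesoarchean (3200), Neoarchean (2800), Neoproterozoic (1000), Paleozoic (538.8).

Eoarchean → Mesoarchean → Neoarchean → Neoproterozoic → Paleozoic → Cenozoic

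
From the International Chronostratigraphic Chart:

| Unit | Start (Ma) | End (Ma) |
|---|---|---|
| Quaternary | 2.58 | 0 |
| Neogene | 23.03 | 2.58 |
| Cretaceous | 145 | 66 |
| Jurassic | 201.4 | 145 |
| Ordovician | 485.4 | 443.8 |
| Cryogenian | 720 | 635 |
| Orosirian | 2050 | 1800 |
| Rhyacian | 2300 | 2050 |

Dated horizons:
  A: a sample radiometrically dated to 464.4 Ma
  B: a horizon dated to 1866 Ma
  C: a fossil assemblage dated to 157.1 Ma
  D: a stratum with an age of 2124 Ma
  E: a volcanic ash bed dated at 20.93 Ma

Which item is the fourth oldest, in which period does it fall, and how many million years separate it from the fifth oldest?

Sorted oldest-first by Ma: D (2124), B (1866), A (464.4), C (157.1), E (20.93).
The fourth oldest is C at 157.1 Ma, which lies in 201.4–145 Ma: the Jurassic.
The fifth oldest is E at 20.93 Ma; separation = |157.1 − 20.93| = 136.17 Myr.

C, in the Jurassic; 136.17 million years to E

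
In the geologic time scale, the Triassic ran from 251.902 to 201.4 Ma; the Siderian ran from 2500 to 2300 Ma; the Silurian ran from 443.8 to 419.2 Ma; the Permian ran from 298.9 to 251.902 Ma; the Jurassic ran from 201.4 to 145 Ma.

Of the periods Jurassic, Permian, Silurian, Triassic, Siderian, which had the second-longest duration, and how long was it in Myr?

Jurassic, 56.4 million years

Start − end for each: Jurassic 201.4 − 145 = 56.4; Permian 298.9 − 251.902 = 46.998; Silurian 443.8 − 419.2 = 24.6; Triassic 251.902 − 201.4 = 50.502; Siderian 2500 − 2300 = 200.
Ranking these from longest: Siderian > Jurassic > Triassic > Permian > Silurian.
Position 2 in that ranking is Jurassic, which lasted 56.4 Myr.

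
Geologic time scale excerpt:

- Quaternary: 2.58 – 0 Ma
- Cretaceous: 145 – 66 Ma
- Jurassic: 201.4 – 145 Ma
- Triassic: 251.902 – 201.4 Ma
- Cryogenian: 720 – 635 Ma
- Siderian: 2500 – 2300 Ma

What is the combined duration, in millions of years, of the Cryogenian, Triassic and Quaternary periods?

Each duration: Cryogenian = 85; Triassic = 50.502; Quaternary = 2.58.
Sum: 85 + 50.502 + 2.58 = 138.082 Myr.

138.082 million years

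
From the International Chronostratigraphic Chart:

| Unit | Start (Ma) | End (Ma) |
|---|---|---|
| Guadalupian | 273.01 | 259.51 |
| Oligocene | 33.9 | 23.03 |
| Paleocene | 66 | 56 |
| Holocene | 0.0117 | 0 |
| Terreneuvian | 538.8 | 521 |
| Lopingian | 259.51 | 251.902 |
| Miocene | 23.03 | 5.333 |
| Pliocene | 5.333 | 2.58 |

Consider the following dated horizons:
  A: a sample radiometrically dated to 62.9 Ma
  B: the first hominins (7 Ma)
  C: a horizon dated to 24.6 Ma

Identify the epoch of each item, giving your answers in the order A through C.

A: 62.9 Ma lies in 66–56 Ma, so Paleocene.
B: 7 Ma lies in 23.03–5.333 Ma, so Miocene.
C: 24.6 Ma lies in 33.9–23.03 Ma, so Oligocene.

A — Paleocene; B — Miocene; C — Oligocene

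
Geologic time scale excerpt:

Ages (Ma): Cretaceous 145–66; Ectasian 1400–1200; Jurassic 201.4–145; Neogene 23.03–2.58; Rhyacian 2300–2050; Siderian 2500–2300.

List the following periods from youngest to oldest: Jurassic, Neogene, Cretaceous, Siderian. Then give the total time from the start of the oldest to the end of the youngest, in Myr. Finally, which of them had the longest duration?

Neogene → Cretaceous → Jurassic → Siderian; total span 2497.42 Myr; longest is Siderian

From the excerpt: Jurassic 201.4–145; Neogene 23.03–2.58; Cretaceous 145–66; Siderian 2500–2300 (Ma).
Larger Ma is earlier, so the oldest is Siderian and the youngest is Neogene; youngest to oldest: Neogene, Cretaceous, Jurassic, Siderian.
Oldest start 2500 minus youngest end 2.58 gives 2497.42 Myr overall.
Individual lengths (start − end): Siderian 200; Cretaceous 79; Jurassic 56.4; Neogene 20.45. The largest is Siderian at 200 Myr.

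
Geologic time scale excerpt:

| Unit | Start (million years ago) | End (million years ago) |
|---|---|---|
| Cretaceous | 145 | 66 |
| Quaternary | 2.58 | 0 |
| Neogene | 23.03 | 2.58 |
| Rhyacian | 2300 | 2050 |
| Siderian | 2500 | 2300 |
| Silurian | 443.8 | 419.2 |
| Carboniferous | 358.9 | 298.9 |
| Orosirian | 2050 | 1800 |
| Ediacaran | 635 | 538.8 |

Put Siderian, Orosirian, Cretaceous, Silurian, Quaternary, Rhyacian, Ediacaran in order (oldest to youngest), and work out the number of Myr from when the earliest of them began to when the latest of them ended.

From the excerpt: Siderian 2500–2300; Orosirian 2050–1800; Cretaceous 145–66; Silurian 443.8–419.2; Quaternary 2.58–0; Rhyacian 2300–2050; Ediacaran 635–538.8 (Ma).
Larger Ma is earlier, so the oldest is Siderian and the youngest is Quaternary; oldest to youngest: Siderian, Rhyacian, Orosirian, Ediacaran, Silurian, Cretaceous, Quaternary.
Oldest start 2500 minus youngest end 0 gives 2500 Myr overall.

Siderian, Rhyacian, Orosirian, Ediacaran, Silurian, Cretaceous, Quaternary; total span 2500 Myr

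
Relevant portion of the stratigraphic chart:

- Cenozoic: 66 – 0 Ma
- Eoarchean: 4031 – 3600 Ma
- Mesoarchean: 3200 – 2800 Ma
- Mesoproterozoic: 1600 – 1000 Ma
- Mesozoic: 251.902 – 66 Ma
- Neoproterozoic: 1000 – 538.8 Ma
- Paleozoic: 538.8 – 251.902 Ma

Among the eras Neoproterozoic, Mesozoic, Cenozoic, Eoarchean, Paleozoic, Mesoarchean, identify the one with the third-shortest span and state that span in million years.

Paleozoic, 286.898 million years

Start − end for each: Neoproterozoic 1000 − 538.8 = 461.2; Mesozoic 251.902 − 66 = 185.902; Cenozoic 66 − 0 = 66; Eoarchean 4031 − 3600 = 431; Paleozoic 538.8 − 251.902 = 286.898; Mesoarchean 3200 − 2800 = 400.
Ranking these from shortest: Cenozoic < Mesozoic < Paleozoic < Mesoarchean < Eoarchean < Neoproterozoic.
Position 3 in that ranking is Paleozoic, which lasted 286.898 Myr.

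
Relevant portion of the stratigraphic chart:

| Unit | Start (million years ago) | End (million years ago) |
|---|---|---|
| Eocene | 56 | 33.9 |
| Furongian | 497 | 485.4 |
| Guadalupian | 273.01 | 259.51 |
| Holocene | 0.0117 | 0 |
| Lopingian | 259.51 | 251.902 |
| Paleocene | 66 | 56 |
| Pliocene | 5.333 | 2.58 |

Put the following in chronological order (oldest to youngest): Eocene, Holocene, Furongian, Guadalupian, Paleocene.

Furongian, Guadalupian, Paleocene, Eocene, Holocene

Sorting by start age (descending Ma, since larger Ma = older): Furongian start 497, Guadalupian start 273.01, Paleocene start 66, Eocene start 56, Holocene start 0.0117.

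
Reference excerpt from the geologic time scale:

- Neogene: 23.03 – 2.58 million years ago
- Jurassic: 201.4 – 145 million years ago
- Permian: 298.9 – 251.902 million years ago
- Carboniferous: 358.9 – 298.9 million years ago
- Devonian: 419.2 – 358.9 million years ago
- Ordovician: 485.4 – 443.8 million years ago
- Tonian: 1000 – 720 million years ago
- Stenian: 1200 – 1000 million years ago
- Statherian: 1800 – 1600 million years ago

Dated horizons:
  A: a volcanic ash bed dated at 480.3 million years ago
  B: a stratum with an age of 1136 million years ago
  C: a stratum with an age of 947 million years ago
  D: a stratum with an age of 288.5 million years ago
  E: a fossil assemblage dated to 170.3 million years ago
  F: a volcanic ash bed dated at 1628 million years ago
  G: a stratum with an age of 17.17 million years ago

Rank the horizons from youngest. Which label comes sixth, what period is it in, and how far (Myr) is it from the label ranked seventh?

B, in the Stenian; 492 million years to F

Sorted youngest-first by Ma: G (17.17), E (170.3), D (288.5), A (480.3), C (947), B (1136), F (1628).
The sixth youngest is B at 1136 Ma, which lies in 1200–1000 Ma: the Stenian.
The seventh youngest is F at 1628 Ma; separation = |1136 − 1628| = 492 Myr.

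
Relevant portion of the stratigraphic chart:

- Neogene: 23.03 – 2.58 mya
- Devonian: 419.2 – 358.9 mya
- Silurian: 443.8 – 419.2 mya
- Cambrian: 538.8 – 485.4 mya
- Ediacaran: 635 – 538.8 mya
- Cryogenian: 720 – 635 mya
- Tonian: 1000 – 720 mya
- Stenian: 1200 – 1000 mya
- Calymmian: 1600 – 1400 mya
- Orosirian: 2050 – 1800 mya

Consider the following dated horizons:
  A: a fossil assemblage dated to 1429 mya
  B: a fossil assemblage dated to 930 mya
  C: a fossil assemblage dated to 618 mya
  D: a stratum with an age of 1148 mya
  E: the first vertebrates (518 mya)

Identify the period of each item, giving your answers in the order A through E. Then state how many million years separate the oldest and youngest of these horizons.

A — Calymmian; B — Tonian; C — Ediacaran; D — Stenian; E — Cambrian; span 911 million years

Match each age against the start–end ranges in the excerpt: A = 1429 Ma → Calymmian (1600–1400); B = 930 Ma → Tonian (1000–720); C = 618 Ma → Ediacaran (635–538.8); D = 1148 Ma → Stenian (1200–1000); E = 518 Ma → Cambrian (538.8–485.4).
The largest age is 1429 Ma and the smallest is 518 Ma; their difference is 911 Myr.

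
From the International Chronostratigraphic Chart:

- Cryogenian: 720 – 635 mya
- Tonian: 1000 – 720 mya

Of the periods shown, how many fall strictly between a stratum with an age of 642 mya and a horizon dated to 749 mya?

0

Checking each listed span, none has both start < 749 Ma and end > 642 Ma — every period straddles one of the two dates or lies outside them — so the count is 0.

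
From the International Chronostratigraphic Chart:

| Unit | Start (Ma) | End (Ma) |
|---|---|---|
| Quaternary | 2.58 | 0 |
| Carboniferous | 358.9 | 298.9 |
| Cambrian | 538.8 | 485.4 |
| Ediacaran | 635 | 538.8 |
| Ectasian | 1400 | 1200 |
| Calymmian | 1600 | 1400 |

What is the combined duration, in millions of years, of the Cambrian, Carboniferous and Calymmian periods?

Duration is start − end for each: (538.8 − 485.4) + (358.9 − 298.9) + (1600 − 1400).
That is 53.4 + 60 + 200, which totals 313.4 million years.

313.4 million years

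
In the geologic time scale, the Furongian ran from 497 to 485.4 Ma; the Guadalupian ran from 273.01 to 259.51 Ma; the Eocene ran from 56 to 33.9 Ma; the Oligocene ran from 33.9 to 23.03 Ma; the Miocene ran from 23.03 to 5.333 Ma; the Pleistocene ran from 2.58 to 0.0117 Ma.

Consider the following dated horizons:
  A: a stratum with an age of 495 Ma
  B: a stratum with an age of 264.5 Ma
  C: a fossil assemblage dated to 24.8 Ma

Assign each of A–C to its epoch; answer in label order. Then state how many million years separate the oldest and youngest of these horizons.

Match each age against the start–end ranges in the excerpt: A = 495 Ma → Furongian (497–485.4); B = 264.5 Ma → Guadalupian (273.01–259.51); C = 24.8 Ma → Oligocene (33.9–23.03).
The largest age is 495 Ma and the smallest is 24.8 Ma; their difference is 470.2 Myr.

A — Furongian; B — Guadalupian; C — Oligocene; span 470.2 million years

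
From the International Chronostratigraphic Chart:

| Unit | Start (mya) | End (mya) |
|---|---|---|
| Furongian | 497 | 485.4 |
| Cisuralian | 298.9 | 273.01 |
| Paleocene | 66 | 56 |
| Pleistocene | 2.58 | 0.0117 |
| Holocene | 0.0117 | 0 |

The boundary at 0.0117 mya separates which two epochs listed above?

Pleistocene and Holocene

The Pleistocene ends at 0.0117 mya and the Holocene begins at 0.0117 mya, so they share that boundary.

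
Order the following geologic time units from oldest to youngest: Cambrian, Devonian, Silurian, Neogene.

Group by era (each group listed oldest first) — Paleozoic: Cambrian, Silurian, Devonian; Cenozoic: Neogene. The eras run Paleozoic → Mesozoic → Cenozoic. Concatenating the groups in that era order gives oldest to youngest directly.

Cambrian, Silurian, Devonian, Neogene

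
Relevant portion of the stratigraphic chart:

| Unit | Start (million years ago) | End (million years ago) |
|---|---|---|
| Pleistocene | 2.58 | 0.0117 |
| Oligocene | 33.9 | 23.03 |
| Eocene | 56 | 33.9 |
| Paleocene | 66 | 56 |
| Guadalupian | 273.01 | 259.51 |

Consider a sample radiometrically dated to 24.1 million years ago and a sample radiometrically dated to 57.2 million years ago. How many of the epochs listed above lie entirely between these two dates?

1

The older date is 57.2 Ma and the younger is 24.1 Ma.
Epochs with start < 57.2 and end > 24.1 Ma: Eocene (56–33.9).
That is 1 complete epoch.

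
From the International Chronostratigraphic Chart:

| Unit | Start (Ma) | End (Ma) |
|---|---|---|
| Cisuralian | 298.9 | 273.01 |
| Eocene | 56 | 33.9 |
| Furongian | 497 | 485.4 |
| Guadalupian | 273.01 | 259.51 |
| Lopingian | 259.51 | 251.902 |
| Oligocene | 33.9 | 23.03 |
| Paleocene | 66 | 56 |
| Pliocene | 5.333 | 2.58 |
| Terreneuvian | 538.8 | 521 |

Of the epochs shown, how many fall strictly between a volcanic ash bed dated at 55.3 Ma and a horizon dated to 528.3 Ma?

528.3 Ma sits inside the Terreneuvian (538.8–521) and 55.3 Ma inside the Eocene (56–33.9); neither of those is wholly between the two dates.
The listed epochs lying completely between them are Furongian, Cisuralian, Guadalupian, Lopingian, Paleocene — 5 in all.

5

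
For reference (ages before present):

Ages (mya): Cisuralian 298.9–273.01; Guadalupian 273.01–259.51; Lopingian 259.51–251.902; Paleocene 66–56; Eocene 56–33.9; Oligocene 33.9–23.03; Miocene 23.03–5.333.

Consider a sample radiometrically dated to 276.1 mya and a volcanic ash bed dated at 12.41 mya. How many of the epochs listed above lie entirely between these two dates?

5

276.1 Ma sits inside the Cisuralian (298.9–273.01) and 12.41 Ma inside the Miocene (23.03–5.333); neither of those is wholly between the two dates.
The listed epochs lying completely between them are Guadalupian, Lopingian, Paleocene, Eocene, Oligocene — 5 in all.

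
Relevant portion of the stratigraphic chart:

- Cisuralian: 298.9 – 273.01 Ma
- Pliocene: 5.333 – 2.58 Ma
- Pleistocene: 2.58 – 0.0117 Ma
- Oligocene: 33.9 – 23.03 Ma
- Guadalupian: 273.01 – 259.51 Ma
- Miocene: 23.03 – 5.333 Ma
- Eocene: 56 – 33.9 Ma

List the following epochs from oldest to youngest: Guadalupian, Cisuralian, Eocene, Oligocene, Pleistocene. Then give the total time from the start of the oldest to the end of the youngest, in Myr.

From the excerpt: Guadalupian 273.01–259.51; Cisuralian 298.9–273.01; Eocene 56–33.9; Oligocene 33.9–23.03; Pleistocene 2.58–0.0117 (Ma).
Larger Ma is earlier, so the oldest is Cisuralian and the youngest is Pleistocene; oldest to youngest: Cisuralian, Guadalupian, Eocene, Oligocene, Pleistocene.
Oldest start 298.9 minus youngest end 0.0117 gives 298.8883 Myr overall.

Cisuralian → Guadalupian → Eocene → Oligocene → Pleistocene; total span 298.8883 Myr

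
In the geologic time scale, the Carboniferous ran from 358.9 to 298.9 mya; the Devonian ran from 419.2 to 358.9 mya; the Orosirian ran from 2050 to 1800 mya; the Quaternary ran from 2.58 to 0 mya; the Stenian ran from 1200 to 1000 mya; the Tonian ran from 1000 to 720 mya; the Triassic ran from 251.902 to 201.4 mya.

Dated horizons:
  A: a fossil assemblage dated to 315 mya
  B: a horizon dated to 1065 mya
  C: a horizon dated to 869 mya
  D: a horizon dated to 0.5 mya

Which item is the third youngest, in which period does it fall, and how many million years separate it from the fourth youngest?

C, in the Tonian; 196 million years to B

Sorted youngest-first by Ma: D (0.5), A (315), C (869), B (1065).
The third youngest is C at 869 Ma, which lies in 1000–720 Ma: the Tonian.
The fourth youngest is B at 1065 Ma; separation = |869 − 1065| = 196 Myr.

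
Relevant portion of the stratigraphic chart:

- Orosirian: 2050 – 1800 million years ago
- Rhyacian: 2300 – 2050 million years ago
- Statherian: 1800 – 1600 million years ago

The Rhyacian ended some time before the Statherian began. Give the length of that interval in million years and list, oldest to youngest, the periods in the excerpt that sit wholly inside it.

End of Rhyacian = 2050 Ma; start of Statherian = 1800 Ma.
Gap = 2050 − 1800 = 250 Myr.
Periods wholly inside 2050–1800 Ma: Orosirian (2050–1800).

250 million years; Orosirian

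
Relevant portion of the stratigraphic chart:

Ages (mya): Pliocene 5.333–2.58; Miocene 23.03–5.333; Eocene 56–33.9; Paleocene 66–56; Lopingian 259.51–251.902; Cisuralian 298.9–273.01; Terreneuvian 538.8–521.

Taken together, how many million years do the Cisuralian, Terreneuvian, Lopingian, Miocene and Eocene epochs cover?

Each duration: Cisuralian = 25.89; Terreneuvian = 17.8; Lopingian = 7.608; Miocene = 17.697; Eocene = 22.1.
Sum: 25.89 + 17.8 + 7.608 + 17.697 + 22.1 = 91.095 Myr.

91.095 million years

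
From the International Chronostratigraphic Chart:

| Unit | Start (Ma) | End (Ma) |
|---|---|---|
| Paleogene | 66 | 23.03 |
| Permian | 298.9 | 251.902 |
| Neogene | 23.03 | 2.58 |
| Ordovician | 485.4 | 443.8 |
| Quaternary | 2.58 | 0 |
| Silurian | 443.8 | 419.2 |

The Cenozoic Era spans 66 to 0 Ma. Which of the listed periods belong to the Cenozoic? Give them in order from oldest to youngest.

Periods with both bounds inside 66–0 Ma: Paleogene (66–23.03), Neogene (23.03–2.58), Quaternary (2.58–0).

Paleogene, Neogene, Quaternary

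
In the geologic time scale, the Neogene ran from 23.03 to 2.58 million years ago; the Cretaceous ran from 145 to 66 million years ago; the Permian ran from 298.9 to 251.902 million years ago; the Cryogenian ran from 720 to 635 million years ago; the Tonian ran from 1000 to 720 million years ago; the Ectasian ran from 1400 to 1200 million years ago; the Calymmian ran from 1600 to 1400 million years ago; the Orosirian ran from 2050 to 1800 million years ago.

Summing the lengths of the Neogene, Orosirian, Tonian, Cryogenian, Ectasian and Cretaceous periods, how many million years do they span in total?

Each duration: Neogene = 20.45; Orosirian = 250; Tonian = 280; Cryogenian = 85; Ectasian = 200; Cretaceous = 79.
Sum: 20.45 + 250 + 280 + 85 + 200 + 79 = 914.45 Myr.

914.45 million years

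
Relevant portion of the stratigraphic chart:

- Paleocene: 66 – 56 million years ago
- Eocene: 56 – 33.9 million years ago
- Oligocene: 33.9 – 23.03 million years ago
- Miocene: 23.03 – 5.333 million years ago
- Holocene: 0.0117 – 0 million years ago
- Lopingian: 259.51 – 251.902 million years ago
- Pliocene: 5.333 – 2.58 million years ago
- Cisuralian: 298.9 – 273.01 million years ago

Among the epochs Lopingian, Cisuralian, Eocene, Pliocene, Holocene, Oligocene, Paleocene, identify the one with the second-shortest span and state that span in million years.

Pliocene, 2.753 million years

Start − end for each: Lopingian 259.51 − 251.902 = 7.608; Cisuralian 298.9 − 273.01 = 25.89; Eocene 56 − 33.9 = 22.1; Pliocene 5.333 − 2.58 = 2.753; Holocene 0.0117 − 0 = 0.0117; Oligocene 33.9 − 23.03 = 10.87; Paleocene 66 − 56 = 10.
Ranking these from shortest: Holocene < Pliocene < Lopingian < Paleocene < Oligocene < Eocene < Cisuralian.
Position 2 in that ranking is Pliocene, which lasted 2.753 Myr.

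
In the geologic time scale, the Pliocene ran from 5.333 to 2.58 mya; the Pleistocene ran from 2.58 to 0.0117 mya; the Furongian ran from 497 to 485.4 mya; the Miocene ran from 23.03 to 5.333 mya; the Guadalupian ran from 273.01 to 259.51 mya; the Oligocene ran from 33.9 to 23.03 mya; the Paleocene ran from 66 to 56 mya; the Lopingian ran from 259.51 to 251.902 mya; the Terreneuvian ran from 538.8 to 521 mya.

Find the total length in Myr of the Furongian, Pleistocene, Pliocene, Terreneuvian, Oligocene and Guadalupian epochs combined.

Each duration: Furongian = 11.6; Pleistocene = 2.5683; Pliocene = 2.753; Terreneuvian = 17.8; Oligocene = 10.87; Guadalupian = 13.5.
Sum: 11.6 + 2.5683 + 2.753 + 17.8 + 10.87 + 13.5 = 59.0913 Myr.

59.0913 million years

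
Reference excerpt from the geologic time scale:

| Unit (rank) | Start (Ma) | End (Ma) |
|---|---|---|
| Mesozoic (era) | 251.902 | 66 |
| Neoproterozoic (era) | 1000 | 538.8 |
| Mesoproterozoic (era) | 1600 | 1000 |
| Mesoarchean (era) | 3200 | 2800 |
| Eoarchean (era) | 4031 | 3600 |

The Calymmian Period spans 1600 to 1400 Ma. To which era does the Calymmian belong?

The Calymmian (1600–1400 Ma) lies entirely within 1600–1000 Ma, the Mesoproterozoic Era.

Mesoproterozoic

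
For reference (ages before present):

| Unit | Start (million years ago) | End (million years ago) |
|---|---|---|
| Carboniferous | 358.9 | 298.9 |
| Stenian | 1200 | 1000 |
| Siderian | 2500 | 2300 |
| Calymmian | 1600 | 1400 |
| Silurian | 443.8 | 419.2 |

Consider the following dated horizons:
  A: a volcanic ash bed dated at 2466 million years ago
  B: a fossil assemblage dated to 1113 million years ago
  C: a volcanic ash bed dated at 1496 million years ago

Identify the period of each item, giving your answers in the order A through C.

Match each age against the start–end ranges in the excerpt: A = 2466 Ma → Siderian (2500–2300); B = 1113 Ma → Stenian (1200–1000); C = 1496 Ma → Calymmian (1600–1400).

A — Siderian; B — Stenian; C — Calymmian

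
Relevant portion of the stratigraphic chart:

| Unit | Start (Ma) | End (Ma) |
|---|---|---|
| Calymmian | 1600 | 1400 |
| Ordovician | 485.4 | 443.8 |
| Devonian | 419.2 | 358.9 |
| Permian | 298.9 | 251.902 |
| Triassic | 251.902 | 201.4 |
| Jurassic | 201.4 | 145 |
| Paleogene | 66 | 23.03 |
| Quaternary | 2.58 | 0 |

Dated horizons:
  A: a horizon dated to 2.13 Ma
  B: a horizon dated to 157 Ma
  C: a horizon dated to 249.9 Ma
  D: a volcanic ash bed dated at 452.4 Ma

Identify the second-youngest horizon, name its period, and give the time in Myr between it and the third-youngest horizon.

Smaller Ma means younger, so youngest first: A 2.13 < B 157 < C 249.9 < D 452.4.
Counting 2 along gives B (157 Ma); the excerpt puts that inside the Jurassic, 201.4–145 Ma.
Next in line is C (249.9 Ma), and 249.9 − 157 = 92.9 Myr.

B, in the Jurassic; 92.9 million years to C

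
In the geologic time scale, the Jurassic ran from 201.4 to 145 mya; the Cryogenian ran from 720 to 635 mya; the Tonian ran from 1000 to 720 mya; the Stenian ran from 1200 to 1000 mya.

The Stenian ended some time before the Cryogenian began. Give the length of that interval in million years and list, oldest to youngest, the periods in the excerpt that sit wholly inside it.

The Stenian closes at 1000 Ma and the Cryogenian opens at 720 Ma, so the interval is 1000 − 720 = 280 Myr.
A period fits inside if it starts at or after 1000 Ma and ends at or before 720 Ma; oldest first that gives Tonian.

280 million years; Tonian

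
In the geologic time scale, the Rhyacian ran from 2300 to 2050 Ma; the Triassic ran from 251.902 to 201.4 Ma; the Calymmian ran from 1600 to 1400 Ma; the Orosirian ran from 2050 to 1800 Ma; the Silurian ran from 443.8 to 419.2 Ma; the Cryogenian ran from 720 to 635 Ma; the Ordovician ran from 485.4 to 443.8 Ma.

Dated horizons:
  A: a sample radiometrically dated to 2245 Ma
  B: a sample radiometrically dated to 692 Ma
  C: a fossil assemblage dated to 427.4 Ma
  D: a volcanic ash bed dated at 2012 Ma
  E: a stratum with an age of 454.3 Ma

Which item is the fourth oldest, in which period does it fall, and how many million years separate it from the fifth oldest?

E, in the Ordovician; 26.9 million years to C

Larger Ma means older, so oldest first: A 2245 > D 2012 > B 692 > E 454.3 > C 427.4.
Counting 4 along gives E (454.3 Ma); the excerpt puts that inside the Ordovician, 485.4–443.8 Ma.
Next in line is C (427.4 Ma), and 454.3 − 427.4 = 26.9 Myr.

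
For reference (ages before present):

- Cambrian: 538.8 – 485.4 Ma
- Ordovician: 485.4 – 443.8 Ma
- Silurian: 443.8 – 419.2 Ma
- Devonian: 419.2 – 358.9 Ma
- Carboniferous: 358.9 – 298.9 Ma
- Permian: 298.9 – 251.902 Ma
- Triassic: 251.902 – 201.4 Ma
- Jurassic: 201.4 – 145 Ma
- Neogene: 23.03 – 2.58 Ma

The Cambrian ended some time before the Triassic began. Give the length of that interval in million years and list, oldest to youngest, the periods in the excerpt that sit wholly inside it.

233.498 million years; Ordovician, Silurian, Devonian, Carboniferous, Permian

End of Cambrian = 485.4 Ma; start of Triassic = 251.902 Ma.
Gap = 485.4 − 251.902 = 233.498 Myr.
Periods wholly inside 485.4–251.902 Ma: Ordovician (485.4–443.8), Silurian (443.8–419.2), Devonian (419.2–358.9), Carboniferous (358.9–298.9), Permian (298.9–251.902).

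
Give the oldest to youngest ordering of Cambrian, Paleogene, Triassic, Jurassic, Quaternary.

Group by era (each group listed oldest first) — Paleozoic: Cambrian; Mesozoic: Triassic, Jurassic; Cenozoic: Paleogene, Quaternary. The eras run Paleozoic → Mesozoic → Cenozoic. Concatenating the groups in that era order gives oldest to youngest directly.

Cambrian → Triassic → Jurassic → Paleogene → Quaternary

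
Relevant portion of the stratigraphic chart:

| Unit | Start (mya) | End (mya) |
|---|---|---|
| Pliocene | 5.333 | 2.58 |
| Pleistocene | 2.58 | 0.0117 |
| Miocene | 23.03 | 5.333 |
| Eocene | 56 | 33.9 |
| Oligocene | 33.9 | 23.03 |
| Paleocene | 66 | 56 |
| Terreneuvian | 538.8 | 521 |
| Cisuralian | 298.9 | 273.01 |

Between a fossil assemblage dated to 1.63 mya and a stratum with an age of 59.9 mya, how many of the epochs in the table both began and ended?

4

The older date is 59.9 Ma and the younger is 1.63 Ma.
Epochs with start < 59.9 and end > 1.63 Ma: Eocene (56–33.9), Oligocene (33.9–23.03), Miocene (23.03–5.333), Pliocene (5.333–2.58).
That is 4 complete epochs.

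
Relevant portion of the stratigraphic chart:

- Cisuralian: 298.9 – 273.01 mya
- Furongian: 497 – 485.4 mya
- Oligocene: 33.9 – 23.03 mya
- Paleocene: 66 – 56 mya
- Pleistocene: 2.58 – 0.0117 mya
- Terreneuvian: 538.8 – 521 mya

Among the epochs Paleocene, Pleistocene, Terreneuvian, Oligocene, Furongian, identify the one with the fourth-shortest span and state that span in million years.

Durations: Paleocene 10; Pleistocene 2.5683; Terreneuvian 17.8; Oligocene 10.87; Furongian 11.6 Myr.
Sorted shortest-first: Pleistocene (2.5683), Paleocene (10), Oligocene (10.87), Furongian (11.6), Terreneuvian (17.8).
The fourth shortest is Furongian at 11.6 Myr.

Furongian, 11.6 million years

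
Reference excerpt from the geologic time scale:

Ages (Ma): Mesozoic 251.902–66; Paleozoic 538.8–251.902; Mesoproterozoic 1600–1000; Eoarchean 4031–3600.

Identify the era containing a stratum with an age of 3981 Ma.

Eoarchean

3981 Ma lies between 4031 and 3600 Ma, so it falls in the Eoarchean.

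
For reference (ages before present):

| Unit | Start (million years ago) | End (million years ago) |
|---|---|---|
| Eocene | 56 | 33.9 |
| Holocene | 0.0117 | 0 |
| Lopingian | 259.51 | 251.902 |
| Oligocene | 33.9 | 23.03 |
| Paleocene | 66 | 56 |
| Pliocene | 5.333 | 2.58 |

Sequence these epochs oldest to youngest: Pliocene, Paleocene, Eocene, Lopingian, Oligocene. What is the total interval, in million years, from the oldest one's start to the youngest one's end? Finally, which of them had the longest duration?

Start ages (Ma): Lopingian 259.51, Paleocene 66, Eocene 56, Oligocene 33.9, Pliocene 5.333.
Ordered oldest to youngest: Lopingian, Paleocene, Eocene, Oligocene, Pliocene.
Span = 259.51 − 2.58 = 256.93 Myr.
Durations: Eocene 22.1, Pliocene 2.753, Lopingian 7.608, Paleocene 10, Oligocene 10.87 → longest is Eocene (22.1 Myr).

Lopingian, Paleocene, Eocene, Oligocene, Pliocene; total span 256.93 Myr; longest is Eocene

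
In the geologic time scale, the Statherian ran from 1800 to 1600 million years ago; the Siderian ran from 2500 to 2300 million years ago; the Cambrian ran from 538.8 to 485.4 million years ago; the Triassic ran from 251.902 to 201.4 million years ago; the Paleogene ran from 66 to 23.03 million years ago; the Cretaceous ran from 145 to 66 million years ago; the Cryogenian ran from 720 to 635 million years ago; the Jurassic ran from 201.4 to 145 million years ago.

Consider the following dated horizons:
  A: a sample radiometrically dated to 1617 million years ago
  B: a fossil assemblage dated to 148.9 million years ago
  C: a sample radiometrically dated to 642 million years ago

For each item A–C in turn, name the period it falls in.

Match each age against the start–end ranges in the excerpt: A = 1617 Ma → Statherian (1800–1600); B = 148.9 Ma → Jurassic (201.4–145); C = 642 Ma → Cryogenian (720–635).

A — Statherian; B — Jurassic; C — Cryogenian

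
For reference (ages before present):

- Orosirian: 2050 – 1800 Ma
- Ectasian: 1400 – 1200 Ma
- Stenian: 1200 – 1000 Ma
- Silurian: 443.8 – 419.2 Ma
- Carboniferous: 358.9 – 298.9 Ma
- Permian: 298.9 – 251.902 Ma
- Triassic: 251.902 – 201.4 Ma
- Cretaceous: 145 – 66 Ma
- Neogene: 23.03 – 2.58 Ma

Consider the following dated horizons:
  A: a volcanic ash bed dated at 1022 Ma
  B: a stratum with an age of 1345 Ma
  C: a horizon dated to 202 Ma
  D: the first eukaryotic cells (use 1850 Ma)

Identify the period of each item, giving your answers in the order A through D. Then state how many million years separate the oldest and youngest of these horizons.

A: 1022 Ma lies in 1200–1000 Ma, so Stenian.
B: 1345 Ma lies in 1400–1200 Ma, so Ectasian.
C: 202 Ma lies in 251.902–201.4 Ma, so Triassic.
D: 1850 Ma lies in 2050–1800 Ma, so Orosirian.
Oldest = 1850 Ma, youngest = 202 Ma → span 1648 Myr.

A — Stenian; B — Ectasian; C — Triassic; D — Orosirian; span 1648 million years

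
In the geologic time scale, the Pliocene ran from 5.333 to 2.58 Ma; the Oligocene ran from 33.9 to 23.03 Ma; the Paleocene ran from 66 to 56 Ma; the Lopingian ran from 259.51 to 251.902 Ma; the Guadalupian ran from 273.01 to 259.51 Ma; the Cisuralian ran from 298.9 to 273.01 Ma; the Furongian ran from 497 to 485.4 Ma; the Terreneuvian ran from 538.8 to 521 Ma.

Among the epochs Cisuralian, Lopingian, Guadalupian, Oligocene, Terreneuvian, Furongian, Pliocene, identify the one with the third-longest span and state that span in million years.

Guadalupian, 13.5 million years

Start − end for each: Cisuralian 298.9 − 273.01 = 25.89; Lopingian 259.51 − 251.902 = 7.608; Guadalupian 273.01 − 259.51 = 13.5; Oligocene 33.9 − 23.03 = 10.87; Terreneuvian 538.8 − 521 = 17.8; Furongian 497 − 485.4 = 11.6; Pliocene 5.333 − 2.58 = 2.753.
Ranking these from longest: Cisuralian > Terreneuvian > Guadalupian > Furongian > Oligocene > Lopingian > Pliocene.
Position 3 in that ranking is Guadalupian, which lasted 13.5 Myr.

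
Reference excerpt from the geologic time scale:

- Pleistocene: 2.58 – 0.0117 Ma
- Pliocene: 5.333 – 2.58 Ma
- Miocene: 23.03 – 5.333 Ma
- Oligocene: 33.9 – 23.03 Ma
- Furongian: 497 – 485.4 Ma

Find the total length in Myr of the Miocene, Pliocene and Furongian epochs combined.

Duration is start − end for each: (23.03 − 5.333) + (5.333 − 2.58) + (497 − 485.4).
That is 17.697 + 2.753 + 11.6, which totals 32.05 million years.

32.05 million years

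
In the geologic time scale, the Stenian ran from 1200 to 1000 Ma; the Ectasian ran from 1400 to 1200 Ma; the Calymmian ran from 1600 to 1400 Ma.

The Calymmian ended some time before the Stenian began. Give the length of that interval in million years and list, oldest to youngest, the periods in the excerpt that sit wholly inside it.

200 million years; Ectasian

End of Calymmian = 1400 Ma; start of Stenian = 1200 Ma.
Gap = 1400 − 1200 = 200 Myr.
Periods wholly inside 1400–1200 Ma: Ectasian (1400–1200).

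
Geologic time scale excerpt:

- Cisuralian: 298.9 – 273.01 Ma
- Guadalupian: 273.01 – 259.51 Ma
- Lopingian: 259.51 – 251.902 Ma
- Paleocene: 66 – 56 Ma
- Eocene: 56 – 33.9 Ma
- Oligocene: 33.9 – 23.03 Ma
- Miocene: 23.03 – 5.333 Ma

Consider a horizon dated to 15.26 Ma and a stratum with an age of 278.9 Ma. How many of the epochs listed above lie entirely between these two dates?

5

The older date is 278.9 Ma and the younger is 15.26 Ma.
Epochs with start < 278.9 and end > 15.26 Ma: Guadalupian (273.01–259.51), Lopingian (259.51–251.902), Paleocene (66–56), Eocene (56–33.9), Oligocene (33.9–23.03).
That is 5 complete epochs.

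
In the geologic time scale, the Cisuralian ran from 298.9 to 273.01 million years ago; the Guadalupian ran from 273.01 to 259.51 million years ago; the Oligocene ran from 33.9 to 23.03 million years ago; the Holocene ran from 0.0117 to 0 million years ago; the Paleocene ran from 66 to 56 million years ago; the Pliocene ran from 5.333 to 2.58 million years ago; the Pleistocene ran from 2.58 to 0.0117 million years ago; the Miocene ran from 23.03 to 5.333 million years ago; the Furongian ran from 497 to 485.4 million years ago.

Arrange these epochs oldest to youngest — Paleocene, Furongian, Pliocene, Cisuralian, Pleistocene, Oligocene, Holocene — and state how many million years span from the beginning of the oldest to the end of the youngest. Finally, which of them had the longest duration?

From the excerpt: Paleocene 66–56; Furongian 497–485.4; Pliocene 5.333–2.58; Cisuralian 298.9–273.01; Pleistocene 2.58–0.0117; Oligocene 33.9–23.03; Holocene 0.0117–0 (Ma).
Larger Ma is earlier, so the oldest is Furongian and the youngest is Holocene; oldest to youngest: Furongian, Cisuralian, Paleocene, Oligocene, Pliocene, Pleistocene, Holocene.
Oldest start 497 minus youngest end 0 gives 497 Myr overall.
Individual lengths (start − end): Pliocene 2.753; Furongian 11.6; Pleistocene 2.5683; Holocene 0.0117; Oligocene 10.87; Cisuralian 25.89; Paleocene 10. The largest is Cisuralian at 25.89 Myr.

Furongian, Cisuralian, Paleocene, Oligocene, Pliocene, Pleistocene, Holocene; total span 497 Myr; longest is Cisuralian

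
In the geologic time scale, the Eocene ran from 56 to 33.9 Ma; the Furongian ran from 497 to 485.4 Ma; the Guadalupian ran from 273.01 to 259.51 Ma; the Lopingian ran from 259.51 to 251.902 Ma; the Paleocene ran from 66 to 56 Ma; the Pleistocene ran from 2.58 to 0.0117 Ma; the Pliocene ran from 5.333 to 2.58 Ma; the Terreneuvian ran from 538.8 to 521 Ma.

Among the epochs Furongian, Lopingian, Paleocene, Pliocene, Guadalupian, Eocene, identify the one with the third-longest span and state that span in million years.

Furongian, 11.6 million years

Start − end for each: Furongian 497 − 485.4 = 11.6; Lopingian 259.51 − 251.902 = 7.608; Paleocene 66 − 56 = 10; Pliocene 5.333 − 2.58 = 2.753; Guadalupian 273.01 − 259.51 = 13.5; Eocene 56 − 33.9 = 22.1.
Ranking these from longest: Eocene > Guadalupian > Furongian > Paleocene > Lopingian > Pliocene.
Position 3 in that ranking is Furongian, which lasted 11.6 Myr.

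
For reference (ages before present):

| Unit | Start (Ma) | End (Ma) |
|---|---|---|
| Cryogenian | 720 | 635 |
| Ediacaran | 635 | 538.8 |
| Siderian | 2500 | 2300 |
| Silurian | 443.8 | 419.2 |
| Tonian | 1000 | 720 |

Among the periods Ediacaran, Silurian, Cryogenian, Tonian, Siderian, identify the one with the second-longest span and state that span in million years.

Siderian, 200 million years

Start − end for each: Ediacaran 635 − 538.8 = 96.2; Silurian 443.8 − 419.2 = 24.6; Cryogenian 720 − 635 = 85; Tonian 1000 − 720 = 280; Siderian 2500 − 2300 = 200.
Ranking these from longest: Tonian > Siderian > Ediacaran > Cryogenian > Silurian.
Position 2 in that ranking is Siderian, which lasted 200 Myr.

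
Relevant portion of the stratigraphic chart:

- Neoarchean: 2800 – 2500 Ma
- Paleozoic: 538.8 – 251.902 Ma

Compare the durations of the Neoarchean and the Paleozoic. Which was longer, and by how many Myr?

Neoarchean, by 13.102 million years

Neoarchean: 2800 − 2500 = 300 Myr.
Paleozoic: 538.8 − 251.902 = 286.898 Myr.
Difference: 300 − 286.898 = 13.102 Myr, so the Neoarchean was longer.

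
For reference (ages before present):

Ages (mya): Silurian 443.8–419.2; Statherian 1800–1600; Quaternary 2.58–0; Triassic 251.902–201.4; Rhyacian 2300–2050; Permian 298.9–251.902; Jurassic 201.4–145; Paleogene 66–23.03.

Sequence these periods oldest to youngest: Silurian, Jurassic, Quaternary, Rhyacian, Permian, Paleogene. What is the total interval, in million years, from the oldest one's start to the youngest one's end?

Rhyacian, Silurian, Permian, Jurassic, Paleogene, Quaternary; total span 2300 Myr

From the excerpt: Silurian 443.8–419.2; Jurassic 201.4–145; Quaternary 2.58–0; Rhyacian 2300–2050; Permian 298.9–251.902; Paleogene 66–23.03 (Ma).
Larger Ma is earlier, so the oldest is Rhyacian and the youngest is Quaternary; oldest to youngest: Rhyacian, Silurian, Permian, Jurassic, Paleogene, Quaternary.
Oldest start 2300 minus youngest end 0 gives 2300 Myr overall.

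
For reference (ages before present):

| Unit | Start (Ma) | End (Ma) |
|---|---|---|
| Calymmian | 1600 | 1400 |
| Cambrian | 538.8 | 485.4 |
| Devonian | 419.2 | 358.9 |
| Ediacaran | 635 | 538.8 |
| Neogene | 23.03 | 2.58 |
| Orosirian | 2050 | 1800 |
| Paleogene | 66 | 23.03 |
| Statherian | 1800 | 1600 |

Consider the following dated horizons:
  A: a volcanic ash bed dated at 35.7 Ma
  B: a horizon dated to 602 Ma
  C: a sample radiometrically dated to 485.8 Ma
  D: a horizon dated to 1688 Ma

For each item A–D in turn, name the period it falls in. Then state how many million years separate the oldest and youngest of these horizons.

A — Paleogene; B — Ediacaran; C — Cambrian; D — Statherian; span 1652.3 million years

A: 35.7 Ma lies in 66–23.03 Ma, so Paleogene.
B: 602 Ma lies in 635–538.8 Ma, so Ediacaran.
C: 485.8 Ma lies in 538.8–485.4 Ma, so Cambrian.
D: 1688 Ma lies in 1800–1600 Ma, so Statherian.
Oldest = 1688 Ma, youngest = 35.7 Ma → span 1652.3 Myr.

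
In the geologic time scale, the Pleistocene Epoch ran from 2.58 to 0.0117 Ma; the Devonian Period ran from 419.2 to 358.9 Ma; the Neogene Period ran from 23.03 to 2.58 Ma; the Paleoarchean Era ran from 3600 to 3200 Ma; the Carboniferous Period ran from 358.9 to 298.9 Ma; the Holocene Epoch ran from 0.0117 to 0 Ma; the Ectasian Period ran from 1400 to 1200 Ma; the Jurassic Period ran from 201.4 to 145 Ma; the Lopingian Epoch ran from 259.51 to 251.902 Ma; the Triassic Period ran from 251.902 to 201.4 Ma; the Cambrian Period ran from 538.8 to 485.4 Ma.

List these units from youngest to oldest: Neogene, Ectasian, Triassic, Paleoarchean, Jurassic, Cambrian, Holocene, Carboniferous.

Holocene, Neogene, Jurassic, Triassic, Carboniferous, Cambrian, Ectasian, Paleoarchean

The oldest of these is Paleoarchean (starts 3600 Ma) and the youngest is Holocene (ends 0 Ma).
In between, by decreasing start age: Ectasian (1400), Cambrian (538.8), Carboniferous (358.9), Triassic (251.902), Jurassic (201.4), Neogene (23.03).
Listing youngest first means reversing that sequence.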